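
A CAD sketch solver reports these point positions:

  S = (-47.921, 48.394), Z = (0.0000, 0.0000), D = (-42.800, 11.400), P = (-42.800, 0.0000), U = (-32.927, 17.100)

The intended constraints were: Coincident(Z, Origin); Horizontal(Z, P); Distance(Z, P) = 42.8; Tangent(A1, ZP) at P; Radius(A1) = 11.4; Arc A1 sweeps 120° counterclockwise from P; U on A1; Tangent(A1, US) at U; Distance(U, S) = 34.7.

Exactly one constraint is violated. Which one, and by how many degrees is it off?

Tangent(A1, US) at U — off by 4.40°.

Z = (0.00, 0.00) ✓; Z.y = 0.00, P.y = 0.00 ✓; |ZP| = 42.80 ✓; ∠(DP, PZ) = 90.00° ✓; |DP| = 11.40 ✓; bearing(D→U) − bearing(D→P) = 120.0° ✓; |DU| = 11.40 ✓; ∠(DU, US) = 94.40° ✗; |US| = 34.70 ✓.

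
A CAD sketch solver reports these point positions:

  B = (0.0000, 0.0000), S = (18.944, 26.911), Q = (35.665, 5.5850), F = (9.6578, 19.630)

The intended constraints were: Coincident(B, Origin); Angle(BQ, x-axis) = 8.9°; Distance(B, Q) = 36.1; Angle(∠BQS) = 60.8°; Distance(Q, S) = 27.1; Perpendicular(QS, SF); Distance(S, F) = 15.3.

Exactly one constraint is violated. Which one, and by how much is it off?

Distance(S, F) = 15.3 — off by 3.50.

B = (0.00, 0.00) ✓; BQ at 8.900° ✓; |BQ| = 36.10 ✓; ∠BQS = 60.80° ✓; |QS| = 27.10 ✓; ∠(QS, SF) = 90.00° ✓; |SF| = 11.80 ✗.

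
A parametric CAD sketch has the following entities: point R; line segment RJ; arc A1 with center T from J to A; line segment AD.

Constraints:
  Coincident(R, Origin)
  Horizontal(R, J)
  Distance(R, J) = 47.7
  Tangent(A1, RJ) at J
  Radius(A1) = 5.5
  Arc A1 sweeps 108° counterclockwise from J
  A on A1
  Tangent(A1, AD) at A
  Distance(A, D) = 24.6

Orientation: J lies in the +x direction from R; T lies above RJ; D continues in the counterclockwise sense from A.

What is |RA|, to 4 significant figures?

53.42

A1 meets RJ tangentially, so TJ is at right angles to RJ, so T = J + (0, 5.5) = (47.70, 5.500). On A1, J sits at bearing -90° from T; a 108° counterclockwise sweep puts A at bearing 18°, so A = T + 5.5·(cos 18°, sin 18°) = (52.93, 7.200). Then |RA| = |A − R| = 53.42.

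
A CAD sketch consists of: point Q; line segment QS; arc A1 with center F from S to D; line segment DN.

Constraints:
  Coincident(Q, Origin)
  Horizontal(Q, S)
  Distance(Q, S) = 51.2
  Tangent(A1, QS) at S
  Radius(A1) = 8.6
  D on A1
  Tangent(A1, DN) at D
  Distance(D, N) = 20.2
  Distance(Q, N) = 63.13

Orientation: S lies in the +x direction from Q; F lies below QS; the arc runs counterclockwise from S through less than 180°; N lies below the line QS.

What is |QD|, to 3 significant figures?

46.1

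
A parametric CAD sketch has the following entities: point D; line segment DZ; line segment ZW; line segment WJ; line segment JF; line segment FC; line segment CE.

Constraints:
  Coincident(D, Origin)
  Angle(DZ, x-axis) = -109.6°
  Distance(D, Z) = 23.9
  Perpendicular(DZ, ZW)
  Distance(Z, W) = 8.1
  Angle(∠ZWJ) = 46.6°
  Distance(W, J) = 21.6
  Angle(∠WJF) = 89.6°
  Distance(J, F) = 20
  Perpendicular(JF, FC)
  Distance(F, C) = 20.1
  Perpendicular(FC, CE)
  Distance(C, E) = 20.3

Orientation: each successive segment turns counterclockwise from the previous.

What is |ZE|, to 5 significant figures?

7.5179

D is at the origin; DZ runs at -109.6° with length 23.9, so Z = (-8.0173, -22.515). DZ ⟂ ZW, so ZW runs at -19.600°; with |ZW| = 8.1, W = (-0.38663, -25.232). ∠ZWJ = 46.6° gives WJ at 113.80° from the x-axis; with |WJ| = 21.6, J = (-9.1032, -5.4692). ∠WJF = 89.6° gives JF at -155.80° from the x-axis; with |JF| = 20.0, F = (-27.346, -13.668). JF ⟂ FC, so FC runs at -65.800°; with |FC| = 20.1, C = (-19.106, -32.001). FC is perpendicular to CE, so CE runs at 24.200°; with |CE| = 20.3, E = (-0.59012, -23.680). Then |ZE| = |E − Z| = 7.5179.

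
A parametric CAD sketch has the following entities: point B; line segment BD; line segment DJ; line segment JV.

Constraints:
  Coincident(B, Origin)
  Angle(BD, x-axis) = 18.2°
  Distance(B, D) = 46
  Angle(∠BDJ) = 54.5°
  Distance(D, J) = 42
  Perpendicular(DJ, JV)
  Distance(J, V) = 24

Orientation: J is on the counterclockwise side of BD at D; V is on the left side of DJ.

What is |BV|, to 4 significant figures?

20.36

B is at the origin; BD runs at 18.2° with length 46.0, so D = 46.0·(cos 18.2°, sin 18.2°) = (43.70, 14.37). ∠BDJ = 54.5°, so DJ runs at 18.2° + (180° − 54.5°) = 143.7° from the x-axis; with |DJ| = 42.0, J = D + 42.0·(cos 143.7°, sin 143.7°) = (9.850, 39.23). DJ is perpendicular to JV; with |JV| = 24.0 on the left of DJ, V = J + 24.0·(-0.5920, -0.8059) = (-4.359, 19.89). Then |BV| = |V − B| = 20.36.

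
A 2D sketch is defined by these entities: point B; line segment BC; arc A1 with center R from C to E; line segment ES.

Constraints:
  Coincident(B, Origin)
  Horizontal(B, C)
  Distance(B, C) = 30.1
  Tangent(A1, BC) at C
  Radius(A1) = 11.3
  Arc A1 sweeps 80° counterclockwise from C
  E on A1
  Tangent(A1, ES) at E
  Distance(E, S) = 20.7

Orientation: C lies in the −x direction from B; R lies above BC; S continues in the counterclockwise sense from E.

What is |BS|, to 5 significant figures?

33.465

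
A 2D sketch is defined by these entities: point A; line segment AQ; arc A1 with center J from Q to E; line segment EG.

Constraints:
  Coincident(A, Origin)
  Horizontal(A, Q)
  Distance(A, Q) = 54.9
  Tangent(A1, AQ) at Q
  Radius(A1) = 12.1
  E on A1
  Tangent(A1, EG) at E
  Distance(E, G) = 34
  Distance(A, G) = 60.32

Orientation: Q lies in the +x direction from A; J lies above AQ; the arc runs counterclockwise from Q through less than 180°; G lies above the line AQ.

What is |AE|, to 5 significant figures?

66.852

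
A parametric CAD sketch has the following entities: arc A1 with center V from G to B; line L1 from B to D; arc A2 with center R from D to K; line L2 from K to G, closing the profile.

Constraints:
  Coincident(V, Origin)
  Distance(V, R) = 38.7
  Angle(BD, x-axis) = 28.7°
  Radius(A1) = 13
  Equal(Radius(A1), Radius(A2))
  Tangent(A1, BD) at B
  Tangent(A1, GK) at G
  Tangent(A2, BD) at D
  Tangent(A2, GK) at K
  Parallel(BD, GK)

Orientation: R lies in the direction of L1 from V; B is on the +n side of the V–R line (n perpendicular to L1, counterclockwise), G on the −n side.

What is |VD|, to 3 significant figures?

40.8

The slot axis is L1's direction at 28.7°, so u = (cos 28.7°, sin 28.7°) = (0.877, 0.480) and n = (−sin 28.7°, cos 28.7°) = (-0.480, 0.877). V is at the origin and R lies 38.7 along u from V, so R = 38.7·u = (33.9, 18.6). Tangency of A1 to both parallel lines with radius 13.0 puts B and G at V ± 13.0·n: B = (-6.24, 11.4), G = (6.24, -11.4). Equal radii place D and K the same way about R: D = R + 13.0·n = (27.7, 30.0), K = R − 13.0·n = (40.2, 7.18). Then |VD| = |D − V| = 40.8.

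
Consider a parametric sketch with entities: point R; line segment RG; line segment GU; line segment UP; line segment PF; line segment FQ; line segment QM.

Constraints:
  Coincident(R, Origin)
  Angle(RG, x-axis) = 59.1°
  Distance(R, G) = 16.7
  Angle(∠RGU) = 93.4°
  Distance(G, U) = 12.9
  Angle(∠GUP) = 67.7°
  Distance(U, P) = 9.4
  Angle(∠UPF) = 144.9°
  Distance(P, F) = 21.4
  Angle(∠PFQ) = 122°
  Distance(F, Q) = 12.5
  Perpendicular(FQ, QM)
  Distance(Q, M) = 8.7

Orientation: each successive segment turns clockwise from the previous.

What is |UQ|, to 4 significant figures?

36.09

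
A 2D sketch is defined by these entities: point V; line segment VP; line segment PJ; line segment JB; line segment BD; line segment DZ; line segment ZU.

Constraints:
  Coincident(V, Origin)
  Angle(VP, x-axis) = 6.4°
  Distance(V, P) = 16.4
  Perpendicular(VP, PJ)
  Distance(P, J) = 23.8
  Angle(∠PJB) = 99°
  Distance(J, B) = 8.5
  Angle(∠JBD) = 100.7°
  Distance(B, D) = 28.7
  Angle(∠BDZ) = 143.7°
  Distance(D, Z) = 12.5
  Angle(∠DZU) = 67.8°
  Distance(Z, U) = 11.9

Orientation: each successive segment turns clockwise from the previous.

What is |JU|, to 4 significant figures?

30.66

V is at the origin; VP runs at 6.4° with length 16.4, so P = (16.30, 1.828). VP is perpendicular to PJ, so PJ runs at -83.60°; with |PJ| = 23.8, J = (18.95, -21.82). ∠PJB = 99.0° gives JB at -164.6° from the x-axis; with |JB| = 8.5, B = (10.76, -24.08). ∠JBD = 100.7° gives BD at 116.1° from the x-axis; with |BD| = 28.7, D = (-1.870, 1.693). ∠BDZ = 143.7° gives DZ at 79.80° from the x-axis; with |DZ| = 12.5, Z = (0.3432, 14.00). ∠DZU = 67.8° gives ZU at -32.40° from the x-axis; with |ZU| = 11.9, U = (10.39, 7.619). Then |JU| = |U − J| = 30.66.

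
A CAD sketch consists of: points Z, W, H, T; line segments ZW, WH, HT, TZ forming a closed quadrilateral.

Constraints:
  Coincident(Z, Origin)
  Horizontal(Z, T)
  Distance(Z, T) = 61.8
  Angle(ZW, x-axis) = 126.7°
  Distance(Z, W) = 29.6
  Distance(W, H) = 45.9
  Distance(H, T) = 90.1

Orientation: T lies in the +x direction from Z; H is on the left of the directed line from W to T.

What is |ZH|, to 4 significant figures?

65.93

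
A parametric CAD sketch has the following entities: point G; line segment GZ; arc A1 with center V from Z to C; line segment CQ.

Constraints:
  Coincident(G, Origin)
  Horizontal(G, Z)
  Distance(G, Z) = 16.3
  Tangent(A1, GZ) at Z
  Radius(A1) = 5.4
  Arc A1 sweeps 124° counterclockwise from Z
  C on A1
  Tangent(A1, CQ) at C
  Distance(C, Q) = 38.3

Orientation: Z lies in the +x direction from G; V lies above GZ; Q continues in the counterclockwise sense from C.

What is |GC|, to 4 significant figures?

22.42

G is at the origin; GZ is horizontal with |GZ| = 16.3 and Z on the +x side, so Z = (16.30, 0.000). The tangent condition forces VZ to be normal to GZ, so V = Z + (0, 5.4) = (16.30, 5.400). On A1, Z sits at bearing -90° from V; a 124° counterclockwise sweep puts C at bearing 34°, so C = V + 5.4·(cos 34°, sin 34°) = (20.78, 8.420). Then |GC| = |C − G| = 22.42.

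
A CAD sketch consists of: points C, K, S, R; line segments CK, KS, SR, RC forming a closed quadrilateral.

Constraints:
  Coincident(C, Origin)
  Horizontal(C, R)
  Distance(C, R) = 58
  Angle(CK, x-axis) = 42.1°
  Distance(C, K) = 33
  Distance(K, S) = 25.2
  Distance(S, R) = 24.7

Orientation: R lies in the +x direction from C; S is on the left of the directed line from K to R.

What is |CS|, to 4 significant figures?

54.83

C is at the origin; C and R share the same y with |CR| = 58.0 and R in +x, so R = (58.0, 0). CK runs at 42.1° with |CK| = 33.0, so K = (24.49, 22.12). S is determined by |KS| = 25.2 and |SR| = 24.7 together: it lies at the intersection of circle(K, 25.2) and circle(R, 24.7). With |KR| = 40.16, the foot of the radical line on KR is 20.39 from K and the perpendicular offset is √(25.2² − 20.39²) = 14.81. Taking the left-of-KR solution: S = (49.66, 23.25).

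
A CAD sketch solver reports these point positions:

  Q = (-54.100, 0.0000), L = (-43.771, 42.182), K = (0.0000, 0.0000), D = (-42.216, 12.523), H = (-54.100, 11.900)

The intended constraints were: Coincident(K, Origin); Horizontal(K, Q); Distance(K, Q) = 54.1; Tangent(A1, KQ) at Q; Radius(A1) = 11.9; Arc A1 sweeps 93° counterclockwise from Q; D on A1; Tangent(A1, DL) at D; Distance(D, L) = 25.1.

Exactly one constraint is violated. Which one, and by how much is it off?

Distance(D, L) = 25.1 — off by 4.60.

K = (0.00, 0.00) ✓; K.y = 0.00, Q.y = 0.00 ✓; |KQ| = 54.10 ✓; ∠(HQ, QK) = 90.00° ✓; |HQ| = 11.90 ✓; bearing(H→D) − bearing(H→Q) = 93.00° ✓; |HD| = 11.90 ✓; ∠(HD, DL) = 90.00° ✓; |DL| = 29.70 ✗.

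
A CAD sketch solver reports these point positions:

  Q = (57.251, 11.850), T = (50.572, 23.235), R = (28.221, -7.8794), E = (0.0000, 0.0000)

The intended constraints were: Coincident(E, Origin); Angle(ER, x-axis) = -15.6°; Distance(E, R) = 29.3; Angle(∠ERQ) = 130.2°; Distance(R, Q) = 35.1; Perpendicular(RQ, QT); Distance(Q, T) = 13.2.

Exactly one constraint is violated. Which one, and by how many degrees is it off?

Perpendicular(RQ, QT) — off by 3.80°.

E = (0.00, 0.00) ✓; ER at -15.60° ✓; |ER| = 29.30 ✓; ∠ERQ = 130.2° ✓; |RQ| = 35.10 ✓; ∠(RQ, QT) = 86.20° ✗; |QT| = 13.20 ✓.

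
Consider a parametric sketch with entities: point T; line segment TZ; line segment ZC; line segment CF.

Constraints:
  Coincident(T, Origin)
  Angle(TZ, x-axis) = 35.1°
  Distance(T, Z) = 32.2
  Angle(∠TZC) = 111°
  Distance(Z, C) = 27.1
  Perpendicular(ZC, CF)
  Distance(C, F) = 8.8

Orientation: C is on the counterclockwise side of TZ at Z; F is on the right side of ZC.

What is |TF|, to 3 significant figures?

54.8

T is at the origin; TZ runs at 35.1° with length 32.2, so Z = 32.2·(cos 35.1°, sin 35.1°) = (26.3, 18.5). ∠TZC = 111.0°, so ZC runs at 35.1° + (180° − 111.0°) = 104° from the x-axis; with |ZC| = 27.1, C = Z + 27.1·(cos 104°, sin 104°) = (19.7, 44.8). ZC ⟂ CF; with |CF| = 8.8 on the right of ZC, F = C + 8.8·(0.970, 0.244) = (28.3, 46.9). Then |TF| = |F − T| = 54.8.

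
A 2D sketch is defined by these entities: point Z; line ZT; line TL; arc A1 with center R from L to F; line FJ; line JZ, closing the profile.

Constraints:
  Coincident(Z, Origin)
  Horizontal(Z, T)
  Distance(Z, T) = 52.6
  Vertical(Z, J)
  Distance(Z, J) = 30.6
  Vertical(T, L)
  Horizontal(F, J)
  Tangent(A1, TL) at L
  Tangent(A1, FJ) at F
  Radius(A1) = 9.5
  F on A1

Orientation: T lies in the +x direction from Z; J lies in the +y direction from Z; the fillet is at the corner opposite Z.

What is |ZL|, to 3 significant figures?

56.7

The virtual corner opposite Z is at (52.6, 30.6). Tangency of A1 to TL means the radius RL is perpendicular to TL and tangency of A1 to FJ means the radius RF is perpendicular to FJ, with radius 9.5, so the center R sits 9.5 in from both sides at R = (43.1, 21.1). That places the tangent points at L = (52.6, 21.1) on TL and F = (43.1, 30.6) on FJ. Then |ZL| = |L − Z| = 56.7.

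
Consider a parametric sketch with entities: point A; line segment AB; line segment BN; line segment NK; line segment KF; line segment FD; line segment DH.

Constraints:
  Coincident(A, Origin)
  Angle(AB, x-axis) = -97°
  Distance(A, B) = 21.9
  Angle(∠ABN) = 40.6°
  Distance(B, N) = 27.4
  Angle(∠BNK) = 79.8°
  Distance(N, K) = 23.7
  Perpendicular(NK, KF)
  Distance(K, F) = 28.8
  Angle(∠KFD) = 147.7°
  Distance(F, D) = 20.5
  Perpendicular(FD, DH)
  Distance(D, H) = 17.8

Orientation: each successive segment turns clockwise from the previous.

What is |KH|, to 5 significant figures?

44.908

∠KFD = 147.7° gives FD at -98.900° from the x-axis; with |FD| = 20.5, D = (12.185, -36.187). The perpendicularity gives DH at right angles to FD, so DH runs at 171.10°; with |DH| = 17.8, H = (-5.4005, -33.433). Then |KH| = |H − K| = 44.908.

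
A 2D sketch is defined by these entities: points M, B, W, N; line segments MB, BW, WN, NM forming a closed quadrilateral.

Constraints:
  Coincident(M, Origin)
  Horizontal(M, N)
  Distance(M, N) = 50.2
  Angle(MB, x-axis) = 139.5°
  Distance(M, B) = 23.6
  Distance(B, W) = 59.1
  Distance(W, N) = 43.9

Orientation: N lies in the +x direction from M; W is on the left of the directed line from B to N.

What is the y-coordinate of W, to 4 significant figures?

41.25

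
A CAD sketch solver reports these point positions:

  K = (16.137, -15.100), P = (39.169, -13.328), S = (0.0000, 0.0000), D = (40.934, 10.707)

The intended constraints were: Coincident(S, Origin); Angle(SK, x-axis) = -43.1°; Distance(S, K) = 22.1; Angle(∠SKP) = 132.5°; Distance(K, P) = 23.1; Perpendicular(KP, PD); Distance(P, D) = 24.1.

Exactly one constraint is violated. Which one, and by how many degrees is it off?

Perpendicular(KP, PD) — off by 8.60°.

S = (0.00, 0.00) ✓; SK at -43.10° ✓; |SK| = 22.10 ✓; ∠SKP = 132.5° ✓; |KP| = 23.10 ✓; ∠(KP, PD) = 81.40° ✗; |PD| = 24.10 ✓.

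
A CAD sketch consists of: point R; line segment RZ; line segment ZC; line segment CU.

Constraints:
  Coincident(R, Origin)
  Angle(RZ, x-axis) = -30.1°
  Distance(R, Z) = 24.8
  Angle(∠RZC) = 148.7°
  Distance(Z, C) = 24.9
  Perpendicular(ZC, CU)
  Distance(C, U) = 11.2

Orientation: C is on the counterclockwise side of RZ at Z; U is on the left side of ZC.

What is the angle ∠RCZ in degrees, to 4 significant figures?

15.62°

R is at the origin; RZ runs at -30.1° with length 24.8, so Z = 24.8·(cos -30.1°, sin -30.1°) = (21.46, -12.44). ∠RZC = 148.7°, so ZC runs at -30.1° + (180° − 148.7°) = 1.200° from the x-axis; with |ZC| = 24.9, C = Z + 24.9·(cos 1.200°, sin 1.200°) = (46.35, -11.92). Then cos ∠RCZ = CR·CZ / (|CR||CZ|), giving 15.62°.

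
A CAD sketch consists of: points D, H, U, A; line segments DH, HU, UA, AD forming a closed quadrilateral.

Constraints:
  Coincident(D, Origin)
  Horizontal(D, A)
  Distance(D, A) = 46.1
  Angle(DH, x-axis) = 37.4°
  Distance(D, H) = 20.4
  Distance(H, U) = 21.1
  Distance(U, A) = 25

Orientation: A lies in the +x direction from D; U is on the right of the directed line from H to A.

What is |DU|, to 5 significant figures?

23.668

Checks: |HU| = 21.10 ✓; |UA| = 25.00 ✓.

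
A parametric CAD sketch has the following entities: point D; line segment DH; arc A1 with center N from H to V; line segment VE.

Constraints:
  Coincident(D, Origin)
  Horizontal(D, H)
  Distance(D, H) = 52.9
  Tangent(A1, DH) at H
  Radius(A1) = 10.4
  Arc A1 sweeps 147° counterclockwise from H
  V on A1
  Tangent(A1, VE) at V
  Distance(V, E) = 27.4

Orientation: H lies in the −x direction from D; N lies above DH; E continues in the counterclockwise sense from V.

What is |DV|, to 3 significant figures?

51.0

D is at the origin; D and H share the same y with |DH| = 52.9 and H on the −x side, so H = (-52.9, 0.00). Since A1 is tangent to DH there, NH ⟂ DH, so N = H + (0, 10.4) = (-52.9, 10.4). On A1, H sits at bearing -90° from N; a 147° counterclockwise sweep puts V at bearing 57°, so V = N + 10.4·(cos 57°, sin 57°) = (-47.2, 19.1). Then |DV| = |V − D| = 51.0.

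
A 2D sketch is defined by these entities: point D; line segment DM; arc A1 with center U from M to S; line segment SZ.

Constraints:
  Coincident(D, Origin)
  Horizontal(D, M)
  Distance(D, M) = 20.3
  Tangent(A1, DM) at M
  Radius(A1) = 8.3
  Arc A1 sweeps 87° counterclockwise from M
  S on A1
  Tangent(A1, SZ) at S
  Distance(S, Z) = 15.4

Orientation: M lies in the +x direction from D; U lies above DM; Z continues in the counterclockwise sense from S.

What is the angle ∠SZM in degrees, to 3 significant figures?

18.4°

D is at the origin; DM is horizontal with |DM| = 20.3 and M on the +x side, so M = (20.3, 0.00). Tangency of A1 to DM means the radius UM is perpendicular to DM, so U = M + (0, 8.3) = (20.3, 8.30). On A1, M sits at bearing -90° from U; an 87° counterclockwise sweep puts S at bearing -3°, so S = U + 8.3·(cos -3°, sin -3°) = (28.6, 7.87). Since A1 is tangent to SZ there, US ⟂ SZ, so SZ runs along (−sin -3°, cos -3°); with |SZ| = 15.4, Z = (29.4, 23.2). Then cos ∠SZM = ZS·ZM / (|ZS||ZM|), giving 18.4°.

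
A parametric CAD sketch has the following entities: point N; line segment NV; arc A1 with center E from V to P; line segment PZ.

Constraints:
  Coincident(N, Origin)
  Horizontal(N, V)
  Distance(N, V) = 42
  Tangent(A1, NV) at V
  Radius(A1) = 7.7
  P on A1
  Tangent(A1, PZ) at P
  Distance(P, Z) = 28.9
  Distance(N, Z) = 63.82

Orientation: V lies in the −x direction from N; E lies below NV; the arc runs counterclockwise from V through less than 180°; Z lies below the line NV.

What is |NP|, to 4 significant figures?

50.11

Checks: |EP| = 7.700 ✓; ∠(EP, PZ) = 90.00° ✓; |PZ| = 28.90 ✓; |NZ| = 63.82 ✓.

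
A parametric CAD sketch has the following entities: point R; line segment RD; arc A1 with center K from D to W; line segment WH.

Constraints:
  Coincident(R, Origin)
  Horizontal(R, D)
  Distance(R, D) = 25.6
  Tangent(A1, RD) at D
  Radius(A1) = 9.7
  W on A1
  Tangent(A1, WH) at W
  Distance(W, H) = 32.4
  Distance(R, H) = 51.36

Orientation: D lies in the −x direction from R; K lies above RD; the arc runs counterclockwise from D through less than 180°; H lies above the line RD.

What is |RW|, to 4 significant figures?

20.95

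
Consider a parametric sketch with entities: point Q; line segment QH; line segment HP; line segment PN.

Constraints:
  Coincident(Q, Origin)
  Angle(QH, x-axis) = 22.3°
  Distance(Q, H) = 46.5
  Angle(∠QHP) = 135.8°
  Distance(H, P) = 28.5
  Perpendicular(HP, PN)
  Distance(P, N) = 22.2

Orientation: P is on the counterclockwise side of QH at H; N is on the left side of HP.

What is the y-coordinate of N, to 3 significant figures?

52.6

∠QHP = 135.8°, so HP runs at 22.3° + (180° − 135.8°) = 66.5° from the x-axis; with |HP| = 28.5, P = H + 28.5·(cos 66.5°, sin 66.5°) = (54.4, 43.8). HP is perpendicular to PN; with |PN| = 22.2 on the left of HP, N = P + 22.2·(-0.917, 0.399) = (34.0, 52.6). So N.y = 52.6.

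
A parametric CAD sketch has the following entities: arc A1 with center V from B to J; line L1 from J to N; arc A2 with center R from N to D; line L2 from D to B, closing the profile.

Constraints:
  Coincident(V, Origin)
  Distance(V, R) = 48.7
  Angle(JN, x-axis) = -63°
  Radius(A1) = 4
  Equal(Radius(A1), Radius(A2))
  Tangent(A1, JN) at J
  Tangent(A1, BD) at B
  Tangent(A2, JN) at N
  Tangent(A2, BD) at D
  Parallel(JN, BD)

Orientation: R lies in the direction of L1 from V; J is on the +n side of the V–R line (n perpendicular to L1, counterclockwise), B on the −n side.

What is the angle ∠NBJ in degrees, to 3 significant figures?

80.7°

The slot axis is L1's direction at -63.0°, so u = (cos -63.0°, sin -63.0°) = (0.454, -0.891) and n = (−sin -63.0°, cos -63.0°) = (0.891, 0.454). V is at the origin and R lies 48.7 along u from V, so R = 48.7·u = (22.1, -43.4). Tangency of A1 to both parallel lines with radius 4.0 puts J and B at V ± 4.0·n: J = (3.56, 1.82), B = (-3.56, -1.82). Equal radii place N and D the same way about R: N = R + 4.0·n = (25.7, -41.6), D = R − 4.0·n = (18.5, -45.2). Then cos ∠NBJ = BN·BJ / (|BN||BJ|), giving 80.7°.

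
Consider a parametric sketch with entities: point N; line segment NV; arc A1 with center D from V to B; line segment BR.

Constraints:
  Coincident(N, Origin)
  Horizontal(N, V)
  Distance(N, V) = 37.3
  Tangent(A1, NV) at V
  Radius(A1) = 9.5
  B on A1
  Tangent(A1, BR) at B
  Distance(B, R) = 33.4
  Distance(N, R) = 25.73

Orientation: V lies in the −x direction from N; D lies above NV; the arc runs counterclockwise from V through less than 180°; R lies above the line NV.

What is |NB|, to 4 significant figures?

31.00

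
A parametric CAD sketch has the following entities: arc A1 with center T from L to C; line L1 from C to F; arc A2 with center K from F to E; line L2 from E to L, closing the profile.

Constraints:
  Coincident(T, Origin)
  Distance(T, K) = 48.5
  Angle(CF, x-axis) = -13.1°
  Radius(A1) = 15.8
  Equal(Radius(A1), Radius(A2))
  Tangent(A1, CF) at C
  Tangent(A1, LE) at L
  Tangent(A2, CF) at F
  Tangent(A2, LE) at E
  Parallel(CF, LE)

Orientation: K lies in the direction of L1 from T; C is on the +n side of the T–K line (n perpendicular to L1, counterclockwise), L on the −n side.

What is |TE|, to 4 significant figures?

51.01

The slot axis is L1's direction at -13.1°, so u = (cos -13.1°, sin -13.1°) = (0.9740, -0.2267) and n = (−sin -13.1°, cos -13.1°) = (0.2267, 0.9740). T is at the origin and K lies 48.5 along u from T, so K = 48.5·u = (47.24, -10.99). Tangency of A1 to both parallel lines with radius 15.8 puts C and L at T ± 15.8·n: C = (3.581, 15.39), L = (-3.581, -15.39). Equal radii place F and E the same way about K: F = K + 15.8·n = (50.82, 4.396), E = K − 15.8·n = (43.66, -26.38). Then |TE| = |E − T| = 51.01.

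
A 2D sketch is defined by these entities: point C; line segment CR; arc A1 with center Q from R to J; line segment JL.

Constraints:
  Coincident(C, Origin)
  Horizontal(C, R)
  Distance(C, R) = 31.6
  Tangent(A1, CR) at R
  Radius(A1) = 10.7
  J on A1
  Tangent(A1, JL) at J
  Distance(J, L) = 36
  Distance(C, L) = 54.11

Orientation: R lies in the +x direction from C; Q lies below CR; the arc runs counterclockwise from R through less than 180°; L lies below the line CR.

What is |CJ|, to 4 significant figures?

24.19

Checks: |QJ| = 10.70 ✓; ∠(QJ, JL) = 90.00° ✓; |JL| = 36.00 ✓; |CL| = 54.11 ✓.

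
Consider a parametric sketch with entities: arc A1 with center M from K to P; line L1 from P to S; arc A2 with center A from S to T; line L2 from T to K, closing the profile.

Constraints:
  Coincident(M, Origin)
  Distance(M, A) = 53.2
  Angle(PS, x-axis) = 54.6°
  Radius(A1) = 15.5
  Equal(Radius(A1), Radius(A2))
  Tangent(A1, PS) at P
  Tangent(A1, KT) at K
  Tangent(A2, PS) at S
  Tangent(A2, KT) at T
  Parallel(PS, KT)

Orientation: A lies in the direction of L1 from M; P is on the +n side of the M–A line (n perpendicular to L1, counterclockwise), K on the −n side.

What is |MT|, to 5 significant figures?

55.412

The slot axis is L1's direction at 54.6°, so u = (cos 54.6°, sin 54.6°) = (0.57928, 0.81513) and n = (−sin 54.6°, cos 54.6°) = (-0.81513, 0.57928). M is at the origin and A lies 53.2 along u from M, so A = 53.2·u = (30.818, 43.365). Tangency of A1 to both parallel lines with radius 15.5 puts P and K at M ± 15.5·n: P = (-12.634, 8.9789), K = (12.634, -8.9789). Equal radii place S and T the same way about A: S = A + 15.5·n = (18.183, 52.344), T = A − 15.5·n = (43.452, 34.386). Then |MT| = |T − M| = 55.412.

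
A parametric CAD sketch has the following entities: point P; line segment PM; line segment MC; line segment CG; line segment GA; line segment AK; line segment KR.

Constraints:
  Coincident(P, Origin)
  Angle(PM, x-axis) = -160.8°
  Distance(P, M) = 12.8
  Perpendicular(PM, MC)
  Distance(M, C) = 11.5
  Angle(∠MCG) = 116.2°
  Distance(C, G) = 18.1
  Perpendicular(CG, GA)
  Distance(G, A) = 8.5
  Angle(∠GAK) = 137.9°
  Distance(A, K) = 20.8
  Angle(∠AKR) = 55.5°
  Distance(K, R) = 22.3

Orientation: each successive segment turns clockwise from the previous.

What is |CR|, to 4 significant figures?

2.459

∠GAK = 137.9° gives AK at -86.70° from the x-axis; with |AK| = 20.8, K = (4.089, -7.195). ∠AKR = 55.5° gives KR at 148.8° from the x-axis; with |KR| = 22.3, R = (-14.99, 4.357). Then |CR| = |R − C| = 2.459.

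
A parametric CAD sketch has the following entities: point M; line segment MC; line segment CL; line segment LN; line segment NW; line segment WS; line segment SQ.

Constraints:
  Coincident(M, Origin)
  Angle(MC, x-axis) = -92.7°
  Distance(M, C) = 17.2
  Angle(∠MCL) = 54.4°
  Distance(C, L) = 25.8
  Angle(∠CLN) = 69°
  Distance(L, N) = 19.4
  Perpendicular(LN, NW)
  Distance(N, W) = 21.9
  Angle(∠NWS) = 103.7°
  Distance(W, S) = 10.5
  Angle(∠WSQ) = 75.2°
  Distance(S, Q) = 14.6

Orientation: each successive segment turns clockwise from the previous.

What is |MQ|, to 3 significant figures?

9.24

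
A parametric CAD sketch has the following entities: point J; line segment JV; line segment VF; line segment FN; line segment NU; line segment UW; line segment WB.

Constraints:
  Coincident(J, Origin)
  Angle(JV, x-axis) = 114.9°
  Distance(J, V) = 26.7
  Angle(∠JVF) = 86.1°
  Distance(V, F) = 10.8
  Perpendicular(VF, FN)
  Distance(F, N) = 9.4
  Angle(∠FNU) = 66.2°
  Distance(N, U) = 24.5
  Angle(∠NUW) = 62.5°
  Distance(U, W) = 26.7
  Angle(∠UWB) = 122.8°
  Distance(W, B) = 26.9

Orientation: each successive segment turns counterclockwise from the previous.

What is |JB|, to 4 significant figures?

48.25

J is at the origin; JV runs at 114.9° with length 26.7, so V = (-11.24, 24.22). ∠JVF = 86.1° gives VF at -151.2° from the x-axis; with |VF| = 10.8, F = (-20.71, 19.02). VF ⟂ FN, so FN runs at -61.20°; with |FN| = 9.4, N = (-16.18, 10.78). ∠FNU = 66.2° gives NU at 52.60° from the x-axis; with |NU| = 24.5, U = (-1.297, 30.24). ∠NUW = 62.5° gives UW at 170.1° from the x-axis; with |UW| = 26.7, W = (-27.60, 34.83). ∠UWB = 122.8° gives WB at -132.7° from the x-axis; with |WB| = 26.9, B = (-45.84, 15.06). Then |JB| = |B − J| = 48.25.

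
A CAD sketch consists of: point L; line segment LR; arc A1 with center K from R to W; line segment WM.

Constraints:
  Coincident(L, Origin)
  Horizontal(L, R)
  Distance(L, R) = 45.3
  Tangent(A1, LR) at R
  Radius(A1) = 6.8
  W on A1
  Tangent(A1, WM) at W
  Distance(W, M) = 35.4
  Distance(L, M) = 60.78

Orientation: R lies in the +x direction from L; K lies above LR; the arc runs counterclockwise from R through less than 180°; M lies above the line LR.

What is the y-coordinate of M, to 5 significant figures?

42.784

Checks: |KW| = 6.800 ✓; ∠(KW, WM) = 90.00° ✓; |WM| = 35.40 ✓; |LM| = 60.78 ✓.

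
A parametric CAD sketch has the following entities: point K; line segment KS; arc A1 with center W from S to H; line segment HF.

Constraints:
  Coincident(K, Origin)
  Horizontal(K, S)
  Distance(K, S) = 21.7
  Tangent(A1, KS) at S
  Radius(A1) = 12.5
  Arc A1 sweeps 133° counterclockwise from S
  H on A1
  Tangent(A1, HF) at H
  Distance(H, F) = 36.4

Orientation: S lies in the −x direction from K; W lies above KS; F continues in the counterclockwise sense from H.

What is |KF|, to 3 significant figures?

60.6

On A1, S sits at bearing -90° from W; a 133° counterclockwise sweep puts H at bearing 43°, so H = W + 12.5·(cos 43°, sin 43°) = (-12.6, 21.0). Since A1 is tangent to HF there, WH ⟂ HF, so HF runs along (−sin 43°, cos 43°); with |HF| = 36.4, F = (-37.4, 47.6). Then |KF| = |F − K| = 60.6.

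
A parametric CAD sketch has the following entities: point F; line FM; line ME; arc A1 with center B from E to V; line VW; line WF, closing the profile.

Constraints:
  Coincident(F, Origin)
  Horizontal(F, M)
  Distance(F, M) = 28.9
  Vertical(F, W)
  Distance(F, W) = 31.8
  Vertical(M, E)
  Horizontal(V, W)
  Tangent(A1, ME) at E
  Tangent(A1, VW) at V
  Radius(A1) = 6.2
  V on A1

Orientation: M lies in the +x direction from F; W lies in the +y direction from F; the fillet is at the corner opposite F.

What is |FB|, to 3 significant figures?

34.2

F is at the origin; F and M share the same y with |FM| = 28.9 and M on the +x side, so M = (28.9, 0.00). F and W share the same x with |FW| = 31.8 and W on the +y side, so W = (0.00, 31.8). The virtual corner opposite F is at (28.9, 31.8). A1 meets ME tangentially, so BE is at right angles to ME and since A1 is tangent to VW there, BV ⟂ VW, with radius 6.2, so the center B sits 6.2 in from both sides at B = (22.7, 25.6). Then |FB| = |B − F| = 34.2.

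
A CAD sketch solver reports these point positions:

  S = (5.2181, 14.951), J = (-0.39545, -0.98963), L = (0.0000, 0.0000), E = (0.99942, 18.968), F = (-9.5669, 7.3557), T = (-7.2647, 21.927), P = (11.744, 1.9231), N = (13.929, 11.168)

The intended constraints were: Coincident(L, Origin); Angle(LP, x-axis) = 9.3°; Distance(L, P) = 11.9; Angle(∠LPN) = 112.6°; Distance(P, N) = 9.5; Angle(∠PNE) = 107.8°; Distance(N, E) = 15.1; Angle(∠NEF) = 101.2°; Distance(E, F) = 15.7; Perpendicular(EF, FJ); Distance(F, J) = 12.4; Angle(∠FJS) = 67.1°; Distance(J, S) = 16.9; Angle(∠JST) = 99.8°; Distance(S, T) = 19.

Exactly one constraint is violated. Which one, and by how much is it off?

Distance(S, T) = 19 — off by 4.70.

L = (0.00, 0.00) ✓; LP at 9.300° ✓; |LP| = 11.90 ✓; ∠LPN = 112.6° ✓; |PN| = 9.500 ✓; ∠PNE = 107.8° ✓; |NE| = 15.10 ✓; ∠NEF = 101.2° ✓; |EF| = 15.70 ✓; ∠(EF, FJ) = 90.00° ✓; |FJ| = 12.40 ✓; ∠FJS = 67.10° ✓; |JS| = 16.90 ✓; ∠JST = 99.80° ✓; |ST| = 14.30 ✗.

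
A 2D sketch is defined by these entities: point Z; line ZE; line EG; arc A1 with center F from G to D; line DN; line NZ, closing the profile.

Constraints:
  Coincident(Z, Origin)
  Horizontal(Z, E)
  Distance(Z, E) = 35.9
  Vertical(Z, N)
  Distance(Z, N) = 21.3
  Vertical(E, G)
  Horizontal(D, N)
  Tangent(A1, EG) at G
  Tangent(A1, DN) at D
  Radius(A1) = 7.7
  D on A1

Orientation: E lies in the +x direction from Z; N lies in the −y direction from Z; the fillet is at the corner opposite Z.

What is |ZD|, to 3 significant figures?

35.3

The virtual corner opposite Z is at (35.9, -21.3). The tangent condition forces FG to be normal to EG and the tangent condition forces FD to be normal to DN, with radius 7.7, so the center F sits 7.7 in from both sides at F = (28.2, -13.6). That places the tangent points at G = (35.9, -13.6) on EG and D = (28.2, -21.3) on DN. Then |ZD| = |D − Z| = 35.3.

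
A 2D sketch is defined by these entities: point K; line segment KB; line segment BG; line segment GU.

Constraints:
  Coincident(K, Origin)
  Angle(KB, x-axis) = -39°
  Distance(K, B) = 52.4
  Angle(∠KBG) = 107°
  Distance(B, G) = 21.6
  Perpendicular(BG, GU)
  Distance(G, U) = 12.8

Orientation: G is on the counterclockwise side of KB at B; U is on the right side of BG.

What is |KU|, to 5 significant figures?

72.944

K is at the origin; KB runs at -39.0° with length 52.4, so B = 52.4·(cos -39.0°, sin -39.0°) = (40.722, -32.976). ∠KBG = 107.0°, so BG runs at -39.0° + (180° − 107.0°) = 34.000° from the x-axis; with |BG| = 21.6, G = B + 21.6·(cos 34.000°, sin 34.000°) = (58.630, -20.898). The perpendicularity gives GU at right angles to BG; with |GU| = 12.8 on the right of BG, U = G + 12.8·(0.55919, -0.82904) = (65.787, -31.510). Then |KU| = |U − K| = 72.944.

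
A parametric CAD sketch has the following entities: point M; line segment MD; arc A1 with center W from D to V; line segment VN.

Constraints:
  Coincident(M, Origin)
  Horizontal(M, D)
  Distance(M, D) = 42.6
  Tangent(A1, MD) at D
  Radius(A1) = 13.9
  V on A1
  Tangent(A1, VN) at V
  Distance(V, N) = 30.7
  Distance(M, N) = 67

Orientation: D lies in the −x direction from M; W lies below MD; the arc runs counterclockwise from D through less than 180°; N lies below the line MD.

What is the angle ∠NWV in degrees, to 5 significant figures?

65.640°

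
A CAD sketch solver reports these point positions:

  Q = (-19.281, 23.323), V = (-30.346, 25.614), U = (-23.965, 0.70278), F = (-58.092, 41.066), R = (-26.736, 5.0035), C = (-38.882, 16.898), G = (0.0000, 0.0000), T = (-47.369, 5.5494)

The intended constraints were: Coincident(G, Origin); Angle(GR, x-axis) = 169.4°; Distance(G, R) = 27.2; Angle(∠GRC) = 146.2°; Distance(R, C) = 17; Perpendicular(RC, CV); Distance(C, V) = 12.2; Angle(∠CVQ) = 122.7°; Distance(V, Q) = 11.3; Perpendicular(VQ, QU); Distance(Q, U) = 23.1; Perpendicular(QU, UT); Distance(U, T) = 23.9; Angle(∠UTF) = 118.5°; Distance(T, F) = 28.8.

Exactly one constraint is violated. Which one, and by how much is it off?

Distance(T, F) = 28.8 — off by 8.30.

G = (0.00, 0.00) ✓; GR at 169.4° ✓; |GR| = 27.20 ✓; ∠GRC = 146.2° ✓; |RC| = 17.00 ✓; ∠(RC, CV) = 90.00° ✓; |CV| = 12.20 ✓; ∠CVQ = 122.7° ✓; |VQ| = 11.30 ✓; ∠(VQ, QU) = 90.00° ✓; |QU| = 23.10 ✓; ∠(QU, UT) = 90.00° ✓; |UT| = 23.90 ✓; ∠UTF = 118.5° ✓; |TF| = 37.10 ✗.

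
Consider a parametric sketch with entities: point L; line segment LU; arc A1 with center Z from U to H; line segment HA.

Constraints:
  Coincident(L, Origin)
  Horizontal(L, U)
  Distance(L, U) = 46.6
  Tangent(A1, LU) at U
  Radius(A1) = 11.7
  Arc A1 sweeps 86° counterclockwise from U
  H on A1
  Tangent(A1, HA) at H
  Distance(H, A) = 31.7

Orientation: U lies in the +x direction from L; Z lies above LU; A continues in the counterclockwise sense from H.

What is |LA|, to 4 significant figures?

73.93

L is at the origin; LU is horizontal with |LU| = 46.6 and U on the +x side, so U = (46.60, 0.000). Since A1 is tangent to LU there, ZU ⟂ LU, so Z = U + (0, 11.7) = (46.60, 11.70). On A1, U sits at bearing -90° from Z; an 86° counterclockwise sweep puts H at bearing -4°, so H = Z + 11.7·(cos -4°, sin -4°) = (58.27, 10.88). A1 meets HA tangentially, so ZH is at right angles to HA, so HA runs along (−sin -4°, cos -4°); with |HA| = 31.7, A = (60.48, 42.51). Then |LA| = |A − L| = 73.93.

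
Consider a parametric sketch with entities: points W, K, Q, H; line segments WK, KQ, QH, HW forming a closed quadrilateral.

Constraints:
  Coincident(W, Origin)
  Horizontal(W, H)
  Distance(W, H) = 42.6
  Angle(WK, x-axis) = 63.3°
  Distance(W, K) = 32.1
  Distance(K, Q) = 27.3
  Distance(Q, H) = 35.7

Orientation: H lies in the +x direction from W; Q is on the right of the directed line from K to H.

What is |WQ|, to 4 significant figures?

7.386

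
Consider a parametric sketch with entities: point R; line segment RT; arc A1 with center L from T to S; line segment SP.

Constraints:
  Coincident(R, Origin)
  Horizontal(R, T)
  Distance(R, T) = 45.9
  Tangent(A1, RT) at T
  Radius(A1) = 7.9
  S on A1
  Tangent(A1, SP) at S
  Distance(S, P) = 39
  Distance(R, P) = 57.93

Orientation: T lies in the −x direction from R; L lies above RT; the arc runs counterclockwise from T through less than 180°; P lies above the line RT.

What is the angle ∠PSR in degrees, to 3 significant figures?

96.4°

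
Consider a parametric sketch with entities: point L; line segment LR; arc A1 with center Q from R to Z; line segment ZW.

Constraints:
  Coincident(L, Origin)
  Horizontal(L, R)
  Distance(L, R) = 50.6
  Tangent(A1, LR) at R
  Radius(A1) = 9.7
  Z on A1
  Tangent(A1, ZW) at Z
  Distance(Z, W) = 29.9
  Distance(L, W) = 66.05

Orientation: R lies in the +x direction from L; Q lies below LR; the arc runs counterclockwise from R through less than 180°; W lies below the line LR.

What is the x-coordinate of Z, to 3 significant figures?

41.5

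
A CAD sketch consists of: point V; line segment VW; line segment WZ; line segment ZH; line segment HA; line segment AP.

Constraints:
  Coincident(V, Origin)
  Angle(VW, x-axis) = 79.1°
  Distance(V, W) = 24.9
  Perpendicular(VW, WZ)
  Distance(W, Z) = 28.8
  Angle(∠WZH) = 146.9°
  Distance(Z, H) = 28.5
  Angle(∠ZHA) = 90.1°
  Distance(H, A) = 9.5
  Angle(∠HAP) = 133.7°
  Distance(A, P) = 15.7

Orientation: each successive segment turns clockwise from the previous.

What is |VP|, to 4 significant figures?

32.11

∠ZHA = 90.1° gives HA at -133.9° from the x-axis; with |HA| = 9.5, A = (46.90, -7.638). ∠HAP = 133.7° gives AP at 179.8° from the x-axis; with |AP| = 15.7, P = (31.20, -7.583). Then |VP| = |P − V| = 32.11.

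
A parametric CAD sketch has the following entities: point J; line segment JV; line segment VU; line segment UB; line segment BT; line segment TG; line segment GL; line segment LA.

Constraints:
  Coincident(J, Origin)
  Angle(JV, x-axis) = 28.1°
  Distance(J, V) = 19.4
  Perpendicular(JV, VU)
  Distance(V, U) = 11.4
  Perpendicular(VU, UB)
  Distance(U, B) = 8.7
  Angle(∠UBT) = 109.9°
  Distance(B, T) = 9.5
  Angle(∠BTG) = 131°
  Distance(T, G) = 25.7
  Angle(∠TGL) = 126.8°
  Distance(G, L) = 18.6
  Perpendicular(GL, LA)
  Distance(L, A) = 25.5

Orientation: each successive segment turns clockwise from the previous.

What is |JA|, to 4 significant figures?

41.91

J is at the origin; JV runs at 28.1° with length 19.4, so V = (17.11, 9.138). JV is perpendicular to VU, so VU runs at -61.90°; with |VU| = 11.4, U = (22.48, -0.9186). The perpendicularity gives UB at right angles to VU, so UB runs at -151.9°; with |UB| = 8.7, B = (14.81, -5.016). ∠UBT = 109.9° gives BT at 138.0° from the x-axis; with |BT| = 9.5, T = (7.748, 1.340). ∠BTG = 131.0° gives TG at 89.00° from the x-axis; with |TG| = 25.7, G = (8.197, 27.04). ∠TGL = 126.8° gives GL at 35.80° from the x-axis; with |GL| = 18.6, L = (23.28, 37.92). The perpendicularity gives LA at right angles to GL, so LA runs at -54.20°; with |LA| = 25.5, A = (38.20, 17.23). Then |JA| = |A − J| = 41.91.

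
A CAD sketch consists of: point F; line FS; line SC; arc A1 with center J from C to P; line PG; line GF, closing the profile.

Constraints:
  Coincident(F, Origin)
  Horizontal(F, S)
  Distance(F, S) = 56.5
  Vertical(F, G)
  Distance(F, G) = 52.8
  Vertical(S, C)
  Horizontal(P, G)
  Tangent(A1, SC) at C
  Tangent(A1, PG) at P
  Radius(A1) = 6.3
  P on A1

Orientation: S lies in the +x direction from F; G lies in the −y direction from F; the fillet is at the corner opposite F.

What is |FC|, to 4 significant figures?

73.17

F is at the origin; F and S share the same y with |FS| = 56.5 and S on the +x side, so S = (56.50, 0.000). F and G share the same x with |FG| = 52.8 and G on the −y side, so G = (0.000, -52.80). The virtual corner opposite F is at (56.50, -52.80). The tangent condition forces JC to be normal to SC and since A1 is tangent to PG there, JP ⟂ PG, with radius 6.3, so the center J sits 6.3 in from both sides at J = (50.20, -46.50). That places the tangent points at C = (56.50, -46.50) on SC and P = (50.20, -52.80) on PG. Then |FC| = |C − F| = 73.17.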